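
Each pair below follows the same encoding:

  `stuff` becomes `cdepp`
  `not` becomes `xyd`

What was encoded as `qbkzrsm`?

graphic

Compare letters: s→c is +10, t→d is +10, u→e is +10 — a constant shift. It's a constant shift of +10 (ROT10).
Undoing it on qbkzrsm: q−10=g, b−10=r, k−10=a, z−10=p, r−10=h, s−10=i, m−10=c.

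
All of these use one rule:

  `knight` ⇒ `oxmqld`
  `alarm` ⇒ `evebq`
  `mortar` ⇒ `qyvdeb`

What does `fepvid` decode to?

Shifts by position in knight: pos 0: k→o (+4), pos 1: n→x (+10), pos 2: i→m (+4), pos 3: g→q (+10) — repeating every 2. The shifts repeat in a cycle of length 2: positions 0,1,… shift by +4, +10, then the pattern repeats.
Decoding fepvid: f−4=b, e−10=u, p−4=l, v−10=l, i−4=e, d−10=t.

bullet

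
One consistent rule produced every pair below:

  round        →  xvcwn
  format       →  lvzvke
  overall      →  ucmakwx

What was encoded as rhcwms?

launch

In round: r→x is +6, o→v is +7, u→c is +8, n→w is +9 — the shift increases by 1 each position. Each letter shifts forward by (position + 6), i.e. 6, 7, 8, … — the shift grows by one for each successive letter.
Undoing it on rhcwms: r−6=l, h−7=a, c−8=u, w−9=n, m−10=c, s−11=h.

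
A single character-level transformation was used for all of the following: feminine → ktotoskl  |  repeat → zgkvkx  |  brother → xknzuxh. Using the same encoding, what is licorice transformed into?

kioxuior

The output letters match the input read backwards, each shifted +6: feminine reversed is eninimef. Read the word backwards and shift each letter +6.
On licorice: reverse → ecirocil; then shift: e+6=k, c+6=i, i+6=o, r+6=x, o+6=u, c+6=i, i+6=o, l+6=r.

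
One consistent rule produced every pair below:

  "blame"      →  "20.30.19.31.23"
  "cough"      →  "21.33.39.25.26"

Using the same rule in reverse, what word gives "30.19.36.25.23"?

large

b is letter #2 and maps to 20: an offset of 18. The number is (letter's place in the alphabet, a=1) + 18.
Reversing it on 30.19.36.25.23: 30→(30−18)÷1=12=l, 19→(19−18)÷1=1=a, 36→(36−18)÷1=18=r, 25→(25−18)÷1=7=g, 23→(23−18)÷1=5=e.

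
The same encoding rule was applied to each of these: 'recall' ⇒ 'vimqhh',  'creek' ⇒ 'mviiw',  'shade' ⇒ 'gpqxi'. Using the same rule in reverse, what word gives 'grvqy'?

r(17)→v(21) and e(4)→i(8) fit y≡11x+16 (mod 26); the inverse of 11 mod 26 is 19. Treating letters as 0–25, the rule is x ↦ 11x + 16 (mod 26).
Reversing it on grvqy: g(6)→19·(6−16)≡18=s; r(17)→19·(17−16)≡19=t; v(21)→19·(21−16)≡17=r; q(16)→19·(16−16)≡0=a; y(24)→19·(24−16)≡22=w (all mod 26).

straw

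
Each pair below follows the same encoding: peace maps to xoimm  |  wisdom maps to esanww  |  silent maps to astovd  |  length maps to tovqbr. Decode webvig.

outlaw

The shifts repeat in a cycle of length 2: positions 0,1,… shift by +8, +10, then the pattern repeats.
Undoing it on webvig: w−8=o, e−10=u, b−8=t, v−10=l, i−8=a, g−10=w.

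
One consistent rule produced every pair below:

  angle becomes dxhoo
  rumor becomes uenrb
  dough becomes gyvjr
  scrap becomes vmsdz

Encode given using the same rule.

jswhx

Shifts by position in angle: pos 0: a→d (+3), pos 1: n→x (+10), pos 2: g→h (+1), pos 3: l→o (+3), pos 4: e→o (+10) — repeating every 3. It's a Vigenère-style cipher with numeric key [3,10,1]: position i shifts by key[i mod 3].
Applying it to given: g+3=j, i+10=s, v+1=w, e+3=h, n+10=x.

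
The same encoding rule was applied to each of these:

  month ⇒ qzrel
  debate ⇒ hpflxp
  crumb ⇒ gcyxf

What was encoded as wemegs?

Shifts by position in month: pos 0: m→q (+4), pos 1: o→z (+11), pos 2: n→r (+4), pos 3: t→e (+11) — repeating every 2. A repeating key of period 2 is used — shifts +4, +11 over and over.
Reversing it on wemegs: w−4=s, e−11=t, m−4=i, e−11=t, g−4=c, s−11=h.

stitch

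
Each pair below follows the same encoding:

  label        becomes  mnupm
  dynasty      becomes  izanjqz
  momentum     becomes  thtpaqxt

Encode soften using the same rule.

l(11)→m(12) and a(0)→n(13) fit y≡7x+13 (mod 26); the inverse of 7 mod 26 is 15. Treating letters as 0–25, the rule is x ↦ 7x + 13 (mod 26).
For soften: s(18)→7·18+13≡9=j; o(14)→7·14+13≡7=h; f(5)→7·5+13≡22=w; t(19)→7·19+13≡16=q; e(4)→7·4+13≡15=p; n(13)→7·13+13≡0=a (all mod 26).

jhwqpa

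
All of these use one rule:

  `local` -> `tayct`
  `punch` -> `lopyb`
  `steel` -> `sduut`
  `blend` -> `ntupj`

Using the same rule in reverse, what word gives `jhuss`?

l(11)→t(19) and o(14)→a(0) fit y≡11x+2 (mod 26); the inverse of 11 mod 26 is 19. Each letter's alphabet position (a=0..z=25) is mapped through 11·x+2 mod 26 — an affine cipher.
Undoing it on jhuss: j(9)→19·(9−2)≡3=d; h(7)→19·(7−2)≡17=r; u(20)→19·(20−2)≡4=e; s(18)→19·(18−2)≡18=s; s(18)→19·(18−2)≡18=s (all mod 26).

dress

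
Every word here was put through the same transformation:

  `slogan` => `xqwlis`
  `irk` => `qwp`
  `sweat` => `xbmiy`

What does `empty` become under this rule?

mruyd

The shift depends on letter class: consonant s→x is +5, but vowel o→w is +8. Two shifts are in play — +8 for a/e/i/o/u, +5 for every other letter.
For empty: e(vowel)+8=m, m(cons)+5=r, p(cons)+5=u, t(cons)+5=y, y(cons)+5=d.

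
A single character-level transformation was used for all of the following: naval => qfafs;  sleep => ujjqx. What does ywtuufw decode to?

The output letters match the input read backwards, each shifted +5: naval reversed is lavan. The word is reversed, then every letter is shifted forward by 5.
Decoding ywtuufw: shift back: y−5=t, w−5=r, t−5=o, u−5=p, u−5=p, f−5=a, w−5=r → troppar; then reverse → rapport.

rapport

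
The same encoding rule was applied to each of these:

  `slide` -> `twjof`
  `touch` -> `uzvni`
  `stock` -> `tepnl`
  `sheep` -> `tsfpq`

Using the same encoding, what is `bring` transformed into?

ccjyh

Shifts by position in slide: pos 0: s→t (+1), pos 1: l→w (+11), pos 2: i→j (+1), pos 3: d→o (+11) — repeating every 2. It's a Vigenère-style cipher with numeric key [1,11]: position i shifts by key[i mod 2].
On bring: b+1=c, r+11=c, i+1=j, n+11=y, g+1=h.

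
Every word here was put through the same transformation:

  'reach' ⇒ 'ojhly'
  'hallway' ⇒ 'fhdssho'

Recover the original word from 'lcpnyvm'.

forgive

Two steps: reverse the string, then apply a Caesar shift of +7.
Reversing it on lcpnyvm: shift back: l−7=e, c−7=v, p−7=i, n−7=g, y−7=r, v−7=o, m−7=f → evigrof; then reverse → forgive.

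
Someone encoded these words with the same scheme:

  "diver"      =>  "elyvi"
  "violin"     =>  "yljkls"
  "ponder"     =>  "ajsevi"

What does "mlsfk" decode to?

final

Each letter's alphabet position (a=0..z=25) is mapped through 17·x+5 mod 26 — an affine cipher.
Undoing it on mlsfk: m(12)→23·(12−5)≡5=f; l(11)→23·(11−5)≡8=i; s(18)→23·(18−5)≡13=n; f(5)→23·(5−5)≡0=a; k(10)→23·(10−5)≡11=l (all mod 26).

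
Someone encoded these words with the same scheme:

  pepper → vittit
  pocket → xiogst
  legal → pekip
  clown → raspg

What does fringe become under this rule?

The output letters match the input read backwards, each shifted +4: pepper reversed is reppep. Two steps: reverse the string, then apply a Caesar shift of +4.
On fringe: reverse → egnirf; then shift: e+4=i, g+4=k, n+4=r, i+4=m, r+4=v, f+4=j.

ikrmvj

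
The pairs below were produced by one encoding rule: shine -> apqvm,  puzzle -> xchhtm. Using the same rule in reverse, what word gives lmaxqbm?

Compare letters: s→a is +8, h→p is +8, i→q is +8 — a constant shift. Every letter moves 8 places later in the alphabet, wrapping around z→a.
Decoding lmaxqbm: l−8=d, m−8=e, a−8=s, x−8=p, q−8=i, b−8=t, m−8=e.

despite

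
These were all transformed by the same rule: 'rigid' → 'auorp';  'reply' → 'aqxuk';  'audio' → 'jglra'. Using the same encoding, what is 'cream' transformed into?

ldmjy

Shifts by position in rigid: pos 0: r→a (+9), pos 1: i→u (+12), pos 2: g→o (+8), pos 3: i→r (+9), pos 4: d→p (+12) — repeating every 3. The shifts repeat in a cycle of length 3: positions 0,1,… shift by +9, +12, +8, then the pattern repeats.
Applying it to cream: c+9=l, r+12=d, e+8=m, a+9=j, m+12=y.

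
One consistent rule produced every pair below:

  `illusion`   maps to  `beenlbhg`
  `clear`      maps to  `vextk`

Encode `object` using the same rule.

Compare letters: i→b is +19, l→e is +19, l→e is +19 — a constant shift. Each letter is shifted forward by 19 in the alphabet (a Caesar shift of +19).
For object: o+19=h, b+19=u, j+19=c, e+19=x, c+19=v, t+19=m.

hucxvm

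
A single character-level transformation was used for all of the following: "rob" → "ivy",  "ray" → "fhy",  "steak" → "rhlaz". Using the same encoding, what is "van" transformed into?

Two steps: reverse the string, then apply a Caesar shift of +7.
For van: reverse → nav; then shift: n+7=u, a+7=h, v+7=c.

uhc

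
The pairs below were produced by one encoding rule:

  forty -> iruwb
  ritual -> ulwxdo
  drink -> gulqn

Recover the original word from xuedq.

Each letter is shifted forward by 3 in the alphabet (a Caesar shift of +3).
Undoing it on xuedq: x−3=u, u−3=r, e−3=b, d−3=a, q−3=n.

urban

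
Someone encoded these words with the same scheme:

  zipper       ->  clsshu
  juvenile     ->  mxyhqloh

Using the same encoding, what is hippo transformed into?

klssr

Compare letters: z→c is +3, i→l is +3, p→s is +3 — a constant shift. This is a Caesar cipher with shift 3.
For hippo: h+3=k, i+3=l, p+3=s, p+3=s, o+3=r.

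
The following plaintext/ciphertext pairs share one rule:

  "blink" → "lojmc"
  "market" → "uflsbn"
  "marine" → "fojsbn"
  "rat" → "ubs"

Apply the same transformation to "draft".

The word is reversed, then every letter is shifted forward by 1.
Applying it to draft: reverse → tfard; then shift: t+1=u, f+1=g, a+1=b, r+1=s, d+1=e.

ugbse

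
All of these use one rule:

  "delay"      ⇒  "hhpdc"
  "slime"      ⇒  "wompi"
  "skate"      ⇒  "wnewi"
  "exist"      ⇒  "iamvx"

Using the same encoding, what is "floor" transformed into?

The shifts repeat in a cycle of length 2: positions 0,1,… shift by +4, +3, then the pattern repeats.
Applying it to floor: f+4=j, l+3=o, o+4=s, o+3=r, r+4=v.

josrv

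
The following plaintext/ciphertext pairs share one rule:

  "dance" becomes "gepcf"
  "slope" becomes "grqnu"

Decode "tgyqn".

lower

The output letters match the input read backwards, each shifted +2: dance reversed is ecnad. The word is reversed, then every letter is shifted forward by 2.
Reversing it on tgyqn: shift back: t−2=r, g−2=e, y−2=w, q−2=o, n−2=l → rewol; then reverse → lower.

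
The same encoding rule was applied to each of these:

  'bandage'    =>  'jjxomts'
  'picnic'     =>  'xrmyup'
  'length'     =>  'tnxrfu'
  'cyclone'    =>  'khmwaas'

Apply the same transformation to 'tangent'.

In bandage: b→j is +8, a→j is +9, n→x is +10, d→o is +11 — the shift increases by 1 each position. Each letter shifts forward by (position + 8), i.e. 8, 9, 10, … — the shift grows by one for each successive letter.
On tangent: t+8=b, a+9=j, n+10=x, g+11=r, e+12=q, n+13=a, t+14=h.

bjxrqah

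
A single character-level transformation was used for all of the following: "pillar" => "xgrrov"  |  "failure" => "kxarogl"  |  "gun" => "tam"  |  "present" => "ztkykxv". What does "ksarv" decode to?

plume

The output letters match the input read backwards, each shifted +6: pillar reversed is rallip. Two steps: reverse the string, then apply a Caesar shift of +6.
Decoding ksarv: shift back: k−6=e, s−6=m, a−6=u, r−6=l, v−6=p → emulp; then reverse → plume.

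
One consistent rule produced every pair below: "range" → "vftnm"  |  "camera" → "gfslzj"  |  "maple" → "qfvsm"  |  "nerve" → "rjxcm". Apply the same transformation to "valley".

In range: r→v is +4, a→f is +5, n→t is +6, g→n is +7 — the shift increases by 1 each position. The shift increases by 1 at each position, starting from +4: 4, 5, 6, ….
For valley: v+4=z, a+5=f, l+6=r, l+7=s, e+8=m, y+9=h.

zfrsmh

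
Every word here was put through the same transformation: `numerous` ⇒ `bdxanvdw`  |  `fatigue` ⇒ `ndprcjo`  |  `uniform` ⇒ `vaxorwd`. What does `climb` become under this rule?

kvrul

The word is reversed, then every letter is shifted forward by 9.
Applying it to climb: reverse → bmilc; then shift: b+9=k, m+9=v, i+9=r, l+9=u, c+9=l.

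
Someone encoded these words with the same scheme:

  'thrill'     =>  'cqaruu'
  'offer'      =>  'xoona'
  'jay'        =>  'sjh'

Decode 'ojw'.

fan

Compare letters: t→c is +9, h→q is +9, r→a is +9 — a constant shift. It's a constant shift of +9 (ROT9).
Decoding ojw: o−9=f, j−9=a, w−9=n.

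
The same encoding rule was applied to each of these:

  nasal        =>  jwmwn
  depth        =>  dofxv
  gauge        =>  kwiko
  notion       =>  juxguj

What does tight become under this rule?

xgkvx

n(13)→j(9) and a(0)→w(22) fit y≡11x+22 (mod 26); the inverse of 11 mod 26 is 19. Each letter's alphabet position (a=0..z=25) is mapped through 11·x+22 mod 26 — an affine cipher.
On tight: t(19)→11·19+22≡23=x; i(8)→11·8+22≡6=g; g(6)→11·6+22≡10=k; h(7)→11·7+22≡21=v; t(19)→11·19+22≡23=x (all mod 26).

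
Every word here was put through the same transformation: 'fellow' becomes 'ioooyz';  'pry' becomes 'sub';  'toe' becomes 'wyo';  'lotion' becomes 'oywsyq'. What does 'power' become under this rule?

syzou

Vowels shift forward by 10 and consonants shift forward by 3.
Applying it to power: p(cons)+3=s, o(vowel)+10=y, w(cons)+3=z, e(vowel)+10=o, r(cons)+3=u.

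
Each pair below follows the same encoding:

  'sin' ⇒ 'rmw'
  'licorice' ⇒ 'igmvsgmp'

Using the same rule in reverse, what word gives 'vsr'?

The output letters match the input read backwards, each shifted +4: sin reversed is nis. Read the word backwards and shift each letter +4.
Undoing it on vsr: shift back: v−4=r, s−4=o, r−4=n → ron; then reverse → nor.

nor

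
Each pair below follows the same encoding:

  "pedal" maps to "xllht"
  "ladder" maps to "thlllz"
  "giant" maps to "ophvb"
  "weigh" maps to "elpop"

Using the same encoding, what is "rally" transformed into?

The shift depends on letter class: consonant p→x is +8, but vowel e→l is +7. Vowels shift forward by 7 and consonants shift forward by 8.
For rally: r(cons)+8=z, a(vowel)+7=h, l(cons)+8=t, l(cons)+8=t, y(cons)+8=g.

zhttg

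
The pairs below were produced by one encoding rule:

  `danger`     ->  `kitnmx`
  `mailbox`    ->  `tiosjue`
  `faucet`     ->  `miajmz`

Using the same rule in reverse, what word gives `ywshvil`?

romance

A repeating key of period 3 is used — shifts +7, +8, +6 over and over.
Undoing it on ywshvil: y−7=r, w−8=o, s−6=m, h−7=a, v−8=n, i−6=c, l−7=e.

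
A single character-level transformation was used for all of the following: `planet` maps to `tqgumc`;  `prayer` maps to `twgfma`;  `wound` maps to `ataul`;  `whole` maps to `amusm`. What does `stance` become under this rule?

Each letter shifts forward by (position + 4), i.e. 4, 5, 6, … — the shift grows by one for each successive letter.
On stance: s+4=w, t+5=y, a+6=g, n+7=u, c+8=k, e+9=n.

wygukn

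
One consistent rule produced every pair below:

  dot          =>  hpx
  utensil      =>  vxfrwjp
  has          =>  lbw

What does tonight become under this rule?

The shift depends on letter class: consonant d→h is +4, but vowel o→p is +1. Vowels shift forward by 1 and consonants shift forward by 4.
On tonight: t(cons)+4=x, o(vowel)+1=p, n(cons)+4=r, i(vowel)+1=j, g(cons)+4=k, h(cons)+4=l, t(cons)+4=x.

xprjklx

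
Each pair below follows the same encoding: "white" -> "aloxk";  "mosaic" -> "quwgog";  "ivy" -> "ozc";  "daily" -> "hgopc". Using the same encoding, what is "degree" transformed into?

Two shifts are in play — +6 for a/e/i/o/u, +4 for every other letter.
For degree: d(cons)+4=h, e(vowel)+6=k, g(cons)+4=k, r(cons)+4=v, e(vowel)+6=k, e(vowel)+6=k.

hkkvkk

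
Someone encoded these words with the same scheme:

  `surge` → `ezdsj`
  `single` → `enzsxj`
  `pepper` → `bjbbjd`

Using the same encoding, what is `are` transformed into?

The rule splits by letter class: vowels +5, consonants +12.
For are: a(vowel)+5=f, r(cons)+12=d, e(vowel)+5=j.

fdj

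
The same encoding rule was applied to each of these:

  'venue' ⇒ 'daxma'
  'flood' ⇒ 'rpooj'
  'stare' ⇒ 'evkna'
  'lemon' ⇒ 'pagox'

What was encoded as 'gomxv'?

mount

v(21)→d(3) and e(4)→a(0) fit y≡17x+10 (mod 26); the inverse of 17 mod 26 is 23. Treating letters as 0–25, the rule is x ↦ 17x + 10 (mod 26).
Decoding gomxv: g(6)→23·(6−10)≡12=m; o(14)→23·(14−10)≡14=o; m(12)→23·(12−10)≡20=u; x(23)→23·(23−10)≡13=n; v(21)→23·(21−10)≡19=t (all mod 26).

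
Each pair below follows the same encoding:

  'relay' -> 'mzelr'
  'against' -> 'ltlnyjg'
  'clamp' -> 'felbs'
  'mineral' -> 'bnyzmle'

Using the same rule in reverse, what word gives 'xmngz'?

r(17)→m(12) and e(4)→z(25) fit y≡23x+11 (mod 26); the inverse of 23 mod 26 is 17. This is an affine cipher: with a=0,…,z=25, each position x becomes (23x+11) mod 26.
Decoding xmngz: x(23)→17·(23−11)≡22=w; m(12)→17·(12−11)≡17=r; n(13)→17·(13−11)≡8=i; g(6)→17·(6−11)≡19=t; z(25)→17·(25−11)≡4=e (all mod 26).

write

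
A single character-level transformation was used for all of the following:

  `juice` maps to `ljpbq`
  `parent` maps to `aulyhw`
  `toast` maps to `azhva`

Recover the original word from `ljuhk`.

The output letters match the input read backwards, each shifted +7: juice reversed is eciuj. Two steps: reverse the string, then apply a Caesar shift of +7.
Undoing it on ljuhk: shift back: l−7=e, j−7=c, u−7=n, h−7=a, k−7=d → ecnad; then reverse → dance.

dance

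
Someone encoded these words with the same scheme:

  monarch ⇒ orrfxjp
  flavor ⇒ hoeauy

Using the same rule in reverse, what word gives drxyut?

bottom

In monarch: m→o is +2, o→r is +3, n→r is +4, a→f is +5 — the shift increases by 1 each position. Letter i (0-indexed) is shifted by i+2, so successive shifts are 2, 3, 4, ….
Decoding drxyut: d−2=b, r−3=o, x−4=t, y−5=t, u−6=o, t−7=m.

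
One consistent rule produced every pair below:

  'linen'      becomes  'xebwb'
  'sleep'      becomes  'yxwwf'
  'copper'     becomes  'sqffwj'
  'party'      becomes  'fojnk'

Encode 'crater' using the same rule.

sjonwj

Each letter's alphabet position (a=0..z=25) is mapped through 15·x+14 mod 26 — an affine cipher.
On crater: c(2)→15·2+14≡18=s; r(17)→15·17+14≡9=j; a(0)→15·0+14≡14=o; t(19)→15·19+14≡13=n; e(4)→15·4+14≡22=w; r(17)→15·17+14≡9=j (all mod 26).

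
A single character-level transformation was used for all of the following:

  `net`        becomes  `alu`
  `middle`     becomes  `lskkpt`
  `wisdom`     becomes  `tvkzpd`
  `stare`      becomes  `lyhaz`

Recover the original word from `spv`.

The output letters match the input read backwards, each shifted +7: net reversed is ten. Two steps: reverse the string, then apply a Caesar shift of +7.
Undoing it on spv: shift back: s−7=l, p−7=i, v−7=o → lio; then reverse → oil.

oil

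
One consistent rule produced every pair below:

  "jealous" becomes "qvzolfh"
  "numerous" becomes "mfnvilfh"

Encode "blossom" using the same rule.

yolhhln

Each pair mirrors across the alphabet (j↔q, e↔v, a↔z): positions sum to 25. This is the alphabet-reversal cipher (Atbash): a becomes z, b becomes y, etc.
Applying it to blossom: b↔y, l↔o, o↔l, s↔h, s↔h, o↔l, m↔n.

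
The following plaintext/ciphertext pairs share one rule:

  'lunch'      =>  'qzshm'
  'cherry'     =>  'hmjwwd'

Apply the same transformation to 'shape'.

It's a constant shift of +5 (ROT5).
For shape: s+5=x, h+5=m, a+5=f, p+5=u, e+5=j.

xmfuj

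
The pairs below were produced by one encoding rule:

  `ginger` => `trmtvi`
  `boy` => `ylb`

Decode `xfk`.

cup

Each pair mirrors across the alphabet (g↔t, i↔r, n↔m): positions sum to 25. Letters are reflected about the middle of the alphabet (position → 25−position): Atbash.
Reversing it on xfk: x↔c, f↔u, k↔p.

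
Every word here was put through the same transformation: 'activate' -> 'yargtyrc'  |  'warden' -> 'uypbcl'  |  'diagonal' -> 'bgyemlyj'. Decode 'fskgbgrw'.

humidity

Each letter is shifted forward by 24 in the alphabet (a Caesar shift of +24).
Reversing it on fskgbgrw: f−24=h, s−24=u, k−24=m, g−24=i, b−24=d, g−24=i, r−24=t, w−24=y.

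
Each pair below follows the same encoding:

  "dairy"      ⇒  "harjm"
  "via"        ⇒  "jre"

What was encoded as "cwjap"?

grant

Two steps: reverse the string, then apply a Caesar shift of +9.
Reversing it on cwjap: shift back: c−9=t, w−9=n, j−9=a, a−9=r, p−9=g → tnarg; then reverse → grant.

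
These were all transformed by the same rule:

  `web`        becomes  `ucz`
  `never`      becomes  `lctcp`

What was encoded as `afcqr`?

Compare letters: w→u is +24, e→c is +24, b→z is +24 — a constant shift. Every letter moves 24 places later in the alphabet, wrapping around z→a.
Undoing it on afcqr: a−24=c, f−24=h, c−24=e, q−24=s, r−24=t.

chest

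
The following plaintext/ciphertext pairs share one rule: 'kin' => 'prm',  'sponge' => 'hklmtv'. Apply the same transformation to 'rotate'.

ilgzgv

This is the alphabet-reversal cipher (Atbash): a becomes z, b becomes y, etc.
For rotate: r↔i, o↔l, t↔g, a↔z, t↔g, e↔v.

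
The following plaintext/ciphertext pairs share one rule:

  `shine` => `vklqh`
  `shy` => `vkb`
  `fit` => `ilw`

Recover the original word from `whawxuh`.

texture

It's a constant shift of +3 (ROT3).
Decoding whawxuh: w−3=t, h−3=e, a−3=x, w−3=t, x−3=u, u−3=r, h−3=e.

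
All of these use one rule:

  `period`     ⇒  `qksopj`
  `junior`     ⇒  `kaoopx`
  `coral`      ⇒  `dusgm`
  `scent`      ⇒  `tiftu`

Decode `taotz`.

Shifts by position in period: pos 0: p→q (+1), pos 1: e→k (+6), pos 2: r→s (+1), pos 3: i→o (+6) — repeating every 2. It's a Vigenère-style cipher with numeric key [1,6]: position i shifts by key[i mod 2].
Decoding taotz: t−1=s, a−6=u, o−1=n, t−6=n, z−1=y.

sunny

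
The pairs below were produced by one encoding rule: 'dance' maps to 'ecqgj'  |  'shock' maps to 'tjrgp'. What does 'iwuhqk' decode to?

hurdle

Each letter shifts forward by (position + 1), i.e. 1, 2, 3, … — the shift grows by one for each successive letter.
Undoing it on iwuhqk: i−1=h, w−2=u, u−3=r, h−4=d, q−5=l, k−6=e.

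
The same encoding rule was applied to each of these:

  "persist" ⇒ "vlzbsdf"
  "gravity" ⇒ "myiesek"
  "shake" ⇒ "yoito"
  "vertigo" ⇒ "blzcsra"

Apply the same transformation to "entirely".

kubrbpxl

In persist: p→v is +6, e→l is +7, r→z is +8, s→b is +9 — the shift increases by 1 each position. Letter i (0-indexed) is shifted by i+6, so successive shifts are 6, 7, 8, ….
Applying it to entirely: e+6=k, n+7=u, t+8=b, i+9=r, r+10=b, e+11=p, l+12=x, y+13=l.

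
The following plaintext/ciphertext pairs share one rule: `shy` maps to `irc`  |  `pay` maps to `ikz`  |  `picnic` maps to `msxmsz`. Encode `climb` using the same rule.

The output letters match the input read backwards, each shifted +10: shy reversed is yhs. Read the word backwards and shift each letter +10.
Applying it to climb: reverse → bmilc; then shift: b+10=l, m+10=w, i+10=s, l+10=v, c+10=m.

lwsvm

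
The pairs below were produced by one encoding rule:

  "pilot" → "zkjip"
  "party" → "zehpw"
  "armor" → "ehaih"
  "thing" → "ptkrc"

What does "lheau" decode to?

p(15)→z(25) and i(8)→k(10) fit y≡17x+4 (mod 26); the inverse of 17 mod 26 is 23. This is an affine cipher: with a=0,…,z=25, each position x becomes (17x+4) mod 26.
Reversing it on lheau: l(11)→23·(11−4)≡5=f; h(7)→23·(7−4)≡17=r; e(4)→23·(4−4)≡0=a; a(0)→23·(0−4)≡12=m; u(20)→23·(20−4)≡4=e (all mod 26).

frame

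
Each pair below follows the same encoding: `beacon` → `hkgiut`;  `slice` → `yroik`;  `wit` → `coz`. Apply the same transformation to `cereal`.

Compare letters: b→h is +6, e→k is +6, a→g is +6 — a constant shift. Every letter moves 6 places later in the alphabet, wrapping around z→a.
Applying it to cereal: c+6=i, e+6=k, r+6=x, e+6=k, a+6=g, l+6=r.

ikxkgr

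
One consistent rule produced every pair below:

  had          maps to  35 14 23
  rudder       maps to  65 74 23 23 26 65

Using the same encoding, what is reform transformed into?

65 26 29 56 65 50

h(#8)→35 and a(#1)→14: differences scale by 3, so n = 3·pos + 11. With a=1..z=26, the number is 3·pos + 11.
On reform: r=18→65, e=5→26, f=6→29, o=15→56, r=18→65, m=13→50.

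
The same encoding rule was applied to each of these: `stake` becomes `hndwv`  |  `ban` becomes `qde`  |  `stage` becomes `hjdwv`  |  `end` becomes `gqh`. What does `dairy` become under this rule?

The output letters match the input read backwards, each shifted +3: stake reversed is ekats. The word is reversed, then every letter is shifted forward by 3.
For dairy: reverse → yriad; then shift: y+3=b, r+3=u, i+3=l, a+3=d, d+3=g.

buldg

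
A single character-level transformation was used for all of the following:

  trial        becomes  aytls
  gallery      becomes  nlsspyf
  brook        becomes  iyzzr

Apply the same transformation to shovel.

zozcps

The shift depends on letter class: consonant t→a is +7, but vowel i→t is +11. Vowels shift forward by 11 and consonants shift forward by 7.
For shovel: s(cons)+7=z, h(cons)+7=o, o(vowel)+11=z, v(cons)+7=c, e(vowel)+11=p, l(cons)+7=s.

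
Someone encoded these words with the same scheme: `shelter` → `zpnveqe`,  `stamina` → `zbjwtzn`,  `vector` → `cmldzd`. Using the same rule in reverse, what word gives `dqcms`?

The shift increases by 1 at each position, starting from +7: 7, 8, 9, ….
Undoing it on dqcms: d−7=w, q−8=i, c−9=t, m−10=c, s−11=h.

witch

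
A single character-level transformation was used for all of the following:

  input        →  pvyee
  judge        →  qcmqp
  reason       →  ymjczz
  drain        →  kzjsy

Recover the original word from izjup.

In input: i→p is +7, n→v is +8, p→y is +9, u→e is +10 — the shift increases by 1 each position. Each letter shifts forward by (position + 7), i.e. 7, 8, 9, … — the shift grows by one for each successive letter.
Undoing it on izjup: i−7=b, z−8=r, j−9=a, u−10=k, p−11=e.

brake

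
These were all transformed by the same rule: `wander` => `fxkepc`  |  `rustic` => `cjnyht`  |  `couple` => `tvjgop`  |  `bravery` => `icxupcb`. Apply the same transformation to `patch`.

gxytw

w(22)→f(5) and a(0)→x(23) fit y≡11x+23 (mod 26); the inverse of 11 mod 26 is 19. Treating letters as 0–25, the rule is x ↦ 11x + 23 (mod 26).
On patch: p(15)→11·15+23≡6=g; a(0)→11·0+23≡23=x; t(19)→11·19+23≡24=y; c(2)→11·2+23≡19=t; h(7)→11·7+23≡22=w (all mod 26).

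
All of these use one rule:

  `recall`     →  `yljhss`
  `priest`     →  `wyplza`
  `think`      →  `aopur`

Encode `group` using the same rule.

Every letter moves 7 places later in the alphabet, wrapping around z→a.
For group: g+7=n, r+7=y, o+7=v, u+7=b, p+7=w.

nyvbw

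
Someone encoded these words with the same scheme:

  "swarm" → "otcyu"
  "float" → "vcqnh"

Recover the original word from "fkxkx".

vivid

The output letters match the input read backwards, each shifted +2: swarm reversed is mraws. The word is reversed, then every letter is shifted forward by 2.
Reversing it on fkxkx: shift back: f−2=d, k−2=i, x−2=v, k−2=i, x−2=v → diviv; then reverse → vivid.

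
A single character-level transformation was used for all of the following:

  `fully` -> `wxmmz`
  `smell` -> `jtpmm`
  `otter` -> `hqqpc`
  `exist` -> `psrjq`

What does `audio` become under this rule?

nxirh

f(5)→w(22) and u(20)→x(23) fit y≡7x+13 (mod 26); the inverse of 7 mod 26 is 15. Treating letters as 0–25, the rule is x ↦ 7x + 13 (mod 26).
Applying it to audio: a(0)→7·0+13≡13=n; u(20)→7·20+13≡23=x; d(3)→7·3+13≡8=i; i(8)→7·8+13≡17=r; o(14)→7·14+13≡7=h (all mod 26).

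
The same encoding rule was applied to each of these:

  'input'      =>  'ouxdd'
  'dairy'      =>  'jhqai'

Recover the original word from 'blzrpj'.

In input: i→o is +6, n→u is +7, p→x is +8, u→d is +9 — the shift increases by 1 each position. Each letter shifts forward by (position + 6), i.e. 6, 7, 8, … — the shift grows by one for each successive letter.
Decoding blzrpj: b−6=v, l−7=e, z−8=r, r−9=i, p−10=f, j−11=y.

verify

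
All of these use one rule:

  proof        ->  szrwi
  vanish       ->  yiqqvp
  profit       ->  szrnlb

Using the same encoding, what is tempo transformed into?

wmpxr

It's a Vigenère-style cipher with numeric key [3,8]: position i shifts by key[i mod 2].
On tempo: t+3=w, e+8=m, m+3=p, p+8=x, o+3=r.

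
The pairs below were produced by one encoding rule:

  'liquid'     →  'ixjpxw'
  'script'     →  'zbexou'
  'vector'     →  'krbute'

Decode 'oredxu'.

permit

l(11)→i(8) and i(8)→x(23) fit y≡21x+11 (mod 26); the inverse of 21 mod 26 is 5. This is an affine cipher: with a=0,…,z=25, each position x becomes (21x+11) mod 26.
Decoding oredxu: o(14)→5·(14−11)≡15=p; r(17)→5·(17−11)≡4=e; e(4)→5·(4−11)≡17=r; d(3)→5·(3−11)≡12=m; x(23)→5·(23−11)≡8=i; u(20)→5·(20−11)≡19=t (all mod 26).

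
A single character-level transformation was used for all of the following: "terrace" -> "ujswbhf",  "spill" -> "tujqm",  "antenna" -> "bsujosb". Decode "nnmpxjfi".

Shifts by position in terrace: pos 0: t→u (+1), pos 1: e→j (+5), pos 2: r→s (+1), pos 3: r→w (+5) — repeating every 2. A repeating key of period 2 is used — shifts +1, +5 over and over.
Decoding nnmpxjfi: n−1=m, n−5=i, m−1=l, p−5=k, x−1=w, j−5=e, f−1=e, i−5=d.

milkweed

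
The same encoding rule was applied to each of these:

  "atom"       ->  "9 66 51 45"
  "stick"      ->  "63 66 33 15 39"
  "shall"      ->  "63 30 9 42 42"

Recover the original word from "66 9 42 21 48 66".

a(#1)→9 and t(#20)→66: differences scale by 3, so n = 3·pos + 6. The formula is n = 3×(alphabet index, a=1) + 6.
Undoing it on 66 9 42 21 48 66: 66→(66−6)÷3=20=t, 9→(9−6)÷3=1=a, 42→(42−6)÷3=12=l, 21→(21−6)÷3=5=e, 48→(48−6)÷3=14=n, 66→(66−6)÷3=20=t.

talent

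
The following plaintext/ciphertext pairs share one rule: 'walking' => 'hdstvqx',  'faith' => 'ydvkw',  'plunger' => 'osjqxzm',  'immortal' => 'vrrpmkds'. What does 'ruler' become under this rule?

mjszm

w(22)→h(7) and a(0)→d(3) fit y≡25x+3 (mod 26); the inverse of 25 mod 26 is 25. Treating letters as 0–25, the rule is x ↦ 25x + 3 (mod 26).
On ruler: r(17)→25·17+3≡12=m; u(20)→25·20+3≡9=j; l(11)→25·11+3≡18=s; e(4)→25·4+3≡25=z; r(17)→25·17+3≡12=m (all mod 26).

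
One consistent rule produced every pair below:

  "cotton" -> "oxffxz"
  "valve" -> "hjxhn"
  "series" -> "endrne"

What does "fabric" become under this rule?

rjndro

The rule splits by letter class: vowels +9, consonants +12.
On fabric: f(cons)+12=r, a(vowel)+9=j, b(cons)+12=n, r(cons)+12=d, i(vowel)+9=r, c(cons)+12=o.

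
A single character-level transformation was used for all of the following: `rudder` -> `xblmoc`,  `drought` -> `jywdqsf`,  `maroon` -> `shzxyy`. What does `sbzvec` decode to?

In rudder: r→x is +6, u→b is +7, d→l is +8, d→m is +9 — the shift increases by 1 each position. Letter i (0-indexed) is shifted by i+6, so successive shifts are 6, 7, 8, ….
Decoding sbzvec: s−6=m, b−7=u, z−8=r, v−9=m, e−10=u, c−11=r.

murmur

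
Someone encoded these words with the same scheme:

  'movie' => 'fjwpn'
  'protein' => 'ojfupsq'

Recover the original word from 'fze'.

dye

The output letters match the input read backwards, each shifted +1: movie reversed is eivom. Read the word backwards and shift each letter +1.
Undoing it on fze: shift back: f−1=e, z−1=y, e−1=d → eyd; then reverse → dye.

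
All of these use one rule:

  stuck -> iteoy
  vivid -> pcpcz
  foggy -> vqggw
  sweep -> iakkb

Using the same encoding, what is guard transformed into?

gesxz

s(18)→i(8) and t(19)→t(19) fit y≡11x+18 (mod 26); the inverse of 11 mod 26 is 19. This is an affine cipher: with a=0,…,z=25, each position x becomes (11x+18) mod 26.
For guard: g(6)→11·6+18≡6=g; u(20)→11·20+18≡4=e; a(0)→11·0+18≡18=s; r(17)→11·17+18≡23=x; d(3)→11·3+18≡25=z (all mod 26).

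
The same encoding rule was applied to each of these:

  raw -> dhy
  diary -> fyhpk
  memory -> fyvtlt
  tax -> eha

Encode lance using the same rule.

ljuhs

The output letters match the input read backwards, each shifted +7: raw reversed is war. Two steps: reverse the string, then apply a Caesar shift of +7.
On lance: reverse → ecnal; then shift: e+7=l, c+7=j, n+7=u, a+7=h, l+7=s.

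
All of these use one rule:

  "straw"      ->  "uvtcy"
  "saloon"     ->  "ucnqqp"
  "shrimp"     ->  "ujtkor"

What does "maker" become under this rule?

Compare letters: s→u is +2, t→v is +2, r→t is +2 — a constant shift. Each letter is shifted forward by 2 in the alphabet (a Caesar shift of +2).
For maker: m+2=o, a+2=c, k+2=m, e+2=g, r+2=t.

ocmgt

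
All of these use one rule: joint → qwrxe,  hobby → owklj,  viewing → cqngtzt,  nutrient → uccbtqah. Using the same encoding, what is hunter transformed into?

ocwdpd

Letter i (0-indexed) is shifted by i+7, so successive shifts are 7, 8, 9, ….
On hunter: h+7=o, u+8=c, n+9=w, t+10=d, e+11=p, r+12=d.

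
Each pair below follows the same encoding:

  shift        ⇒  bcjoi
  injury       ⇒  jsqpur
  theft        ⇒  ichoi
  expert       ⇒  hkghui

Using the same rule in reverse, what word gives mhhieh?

s(18)→b(1) and h(7)→c(2) fit y≡7x+5 (mod 26); the inverse of 7 mod 26 is 15. This is an affine cipher: with a=0,…,z=25, each position x becomes (7x+5) mod 26.
Undoing it on mhhieh: m(12)→15·(12−5)≡1=b; h(7)→15·(7−5)≡4=e; h(7)→15·(7−5)≡4=e; i(8)→15·(8−5)≡19=t; e(4)→15·(4−5)≡11=l; h(7)→15·(7−5)≡4=e (all mod 26).

beetle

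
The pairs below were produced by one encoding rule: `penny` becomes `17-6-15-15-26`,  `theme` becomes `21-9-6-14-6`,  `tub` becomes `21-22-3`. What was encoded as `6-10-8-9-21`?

eight

p is letter #16 and maps to 17: an offset of 1. Each letter is replaced by its alphabet position (a=1..z=26) + 1.
Reversing it on 6-10-8-9-21: 6→(6−1)÷1=5=e, 10→(10−1)÷1=9=i, 8→(8−1)÷1=7=g, 9→(9−1)÷1=8=h, 21→(21−1)÷1=20=t.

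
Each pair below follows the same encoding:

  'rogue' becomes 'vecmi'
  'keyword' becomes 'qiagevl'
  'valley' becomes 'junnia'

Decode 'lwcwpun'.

r(17)→v(21) and o(14)→e(4) fit y≡23x+20 (mod 26); the inverse of 23 mod 26 is 17. Each letter's alphabet position (a=0..z=25) is mapped through 23·x+20 mod 26 — an affine cipher.
Reversing it on lwcwpun: l(11)→17·(11−20)≡3=d; w(22)→17·(22−20)≡8=i; c(2)→17·(2−20)≡6=g; w(22)→17·(22−20)≡8=i; p(15)→17·(15−20)≡19=t; u(20)→17·(20−20)≡0=a; n(13)→17·(13−20)≡11=l (all mod 26).

digital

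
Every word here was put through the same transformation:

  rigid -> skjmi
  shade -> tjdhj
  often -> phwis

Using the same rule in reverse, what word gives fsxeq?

equal

In rigid: r→s is +1, i→k is +2, g→j is +3, i→m is +4 — the shift increases by 1 each position. The shift increases by 1 at each position, starting from +1: 1, 2, 3, ….
Undoing it on fsxeq: f−1=e, s−2=q, x−3=u, e−4=a, q−5=l.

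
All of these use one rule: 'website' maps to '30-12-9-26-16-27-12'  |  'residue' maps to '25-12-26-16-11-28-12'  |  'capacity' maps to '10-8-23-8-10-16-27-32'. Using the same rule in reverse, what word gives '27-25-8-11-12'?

Letters become their 1-based position plus 7 (so a→8, b→9, …).
Reversing it on 27-25-8-11-12: 27→(27−7)÷1=20=t, 25→(25−7)÷1=18=r, 8→(8−7)÷1=1=a, 11→(11−7)÷1=4=d, 12→(12−7)÷1=5=e.

trade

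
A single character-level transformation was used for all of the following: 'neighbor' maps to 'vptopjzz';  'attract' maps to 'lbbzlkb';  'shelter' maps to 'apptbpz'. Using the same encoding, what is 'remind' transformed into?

zputvl

Vowels shift forward by 11 and consonants shift forward by 8.
Applying it to remind: r(cons)+8=z, e(vowel)+11=p, m(cons)+8=u, i(vowel)+11=t, n(cons)+8=v, d(cons)+8=l.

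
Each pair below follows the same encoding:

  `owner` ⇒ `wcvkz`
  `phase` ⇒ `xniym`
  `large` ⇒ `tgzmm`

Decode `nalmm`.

Shifts by position in owner: pos 0: o→w (+8), pos 1: w→c (+6), pos 2: n→v (+8), pos 3: e→k (+6) — repeating every 2. It's a Vigenère-style cipher with numeric key [8,6]: position i shifts by key[i mod 2].
Reversing it on nalmm: n−8=f, a−6=u, l−8=d, m−6=g, m−8=e.

fudge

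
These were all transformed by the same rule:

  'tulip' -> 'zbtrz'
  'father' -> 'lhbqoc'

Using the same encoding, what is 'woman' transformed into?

In tulip: t→z is +6, u→b is +7, l→t is +8, i→r is +9 — the shift increases by 1 each position. Letter i (0-indexed) is shifted by i+6, so successive shifts are 6, 7, 8, ….
For woman: w+6=c, o+7=v, m+8=u, a+9=j, n+10=x.

cvujx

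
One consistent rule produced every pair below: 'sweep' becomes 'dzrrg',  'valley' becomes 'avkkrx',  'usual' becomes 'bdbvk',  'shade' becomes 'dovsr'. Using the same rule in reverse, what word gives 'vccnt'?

attic

s(18)→d(3) and w(22)→z(25) fit y≡25x+21 (mod 26); the inverse of 25 mod 26 is 25. Treating letters as 0–25, the rule is x ↦ 25x + 21 (mod 26).
Undoing it on vccnt: v(21)→25·(21−21)≡0=a; c(2)→25·(2−21)≡19=t; c(2)→25·(2−21)≡19=t; n(13)→25·(13−21)≡8=i; t(19)→25·(19−21)≡2=c (all mod 26).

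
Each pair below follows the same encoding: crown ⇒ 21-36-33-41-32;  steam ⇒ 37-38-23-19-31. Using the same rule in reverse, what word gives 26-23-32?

c is letter #3 and maps to 21: an offset of 18. Each letter is replaced by its alphabet position (a=1..z=26) + 18.
Decoding 26-23-32: 26→(26−18)÷1=8=h, 23→(23−18)÷1=5=e, 32→(32−18)÷1=14=n.

hen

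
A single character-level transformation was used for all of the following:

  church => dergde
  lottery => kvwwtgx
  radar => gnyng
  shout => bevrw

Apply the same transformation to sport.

c(2)→d(3) and h(7)→e(4) fit y≡21x+13 (mod 26); the inverse of 21 mod 26 is 5. Treating letters as 0–25, the rule is x ↦ 21x + 13 (mod 26).
For sport: s(18)→21·18+13≡1=b; p(15)→21·15+13≡16=q; o(14)→21·14+13≡21=v; r(17)→21·17+13≡6=g; t(19)→21·19+13≡22=w (all mod 26).

bqvgw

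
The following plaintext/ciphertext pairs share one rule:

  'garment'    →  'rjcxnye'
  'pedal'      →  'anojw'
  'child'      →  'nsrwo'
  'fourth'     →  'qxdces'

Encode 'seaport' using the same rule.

Vowels shift forward by 9 and consonants shift forward by 11.
Applying it to seaport: s(cons)+11=d, e(vowel)+9=n, a(vowel)+9=j, p(cons)+11=a, o(vowel)+9=x, r(cons)+11=c, t(cons)+11=e.

dnjaxce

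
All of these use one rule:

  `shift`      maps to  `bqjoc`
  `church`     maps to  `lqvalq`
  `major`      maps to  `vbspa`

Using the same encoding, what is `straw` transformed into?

The shift depends on letter class: consonant s→b is +9, but vowel i→j is +1. The rule splits by letter class: vowels +1, consonants +9.
For straw: s(cons)+9=b, t(cons)+9=c, r(cons)+9=a, a(vowel)+1=b, w(cons)+9=f.

bcabf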